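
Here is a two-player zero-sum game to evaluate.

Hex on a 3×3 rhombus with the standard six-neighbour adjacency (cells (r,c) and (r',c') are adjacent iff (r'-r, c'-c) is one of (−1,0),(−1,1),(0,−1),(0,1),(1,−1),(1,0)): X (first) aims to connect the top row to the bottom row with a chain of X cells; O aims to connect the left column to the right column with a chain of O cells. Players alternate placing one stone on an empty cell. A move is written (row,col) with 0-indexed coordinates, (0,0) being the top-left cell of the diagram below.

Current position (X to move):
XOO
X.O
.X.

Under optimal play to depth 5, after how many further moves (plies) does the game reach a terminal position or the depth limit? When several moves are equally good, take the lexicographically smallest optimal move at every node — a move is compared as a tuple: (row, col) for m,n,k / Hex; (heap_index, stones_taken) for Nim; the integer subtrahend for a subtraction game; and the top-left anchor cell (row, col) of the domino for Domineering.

PV length from [XOO/X.O/.X.]: 1 ply

p1 X@[XOO/X.O/.X.]: (1,1)[XOO/XXO/.X.]+1* (2,0)[XOO/X.O/XX.]+1 (2,2)[XOO/X.O/.XX]+1
p2 O@[XOO/XXO/.X.] terminal -1; root [XOO/X.O/.X.] d5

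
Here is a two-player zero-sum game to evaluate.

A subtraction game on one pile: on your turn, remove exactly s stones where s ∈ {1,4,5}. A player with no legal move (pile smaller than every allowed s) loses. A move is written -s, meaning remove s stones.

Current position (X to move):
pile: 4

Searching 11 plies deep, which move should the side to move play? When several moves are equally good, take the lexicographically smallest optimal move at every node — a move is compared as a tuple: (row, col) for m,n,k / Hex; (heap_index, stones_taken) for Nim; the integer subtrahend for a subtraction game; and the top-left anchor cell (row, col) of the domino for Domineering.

X's best at [4]: -4

p1 X@[4]: -1[3]-1 -4[0]+1*
p2 O@[0] terminal -1; root [4] d11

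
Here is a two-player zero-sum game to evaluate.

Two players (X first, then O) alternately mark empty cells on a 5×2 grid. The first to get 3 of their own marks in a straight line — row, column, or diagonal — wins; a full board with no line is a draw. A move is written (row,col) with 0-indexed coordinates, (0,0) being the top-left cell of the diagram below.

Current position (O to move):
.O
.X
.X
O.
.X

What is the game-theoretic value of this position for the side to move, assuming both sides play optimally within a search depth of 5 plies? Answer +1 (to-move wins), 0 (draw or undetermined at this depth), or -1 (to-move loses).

value(.O/.X/.X/O./.X, O) = 0

p1 O@[.O/.X/.X/O./.X]: (0,0)[OO/.X/.X/O./.X]-1 (1,0)[.O/OX/.X/O./.X]-1 (2,0)[.O/.X/OX/O./.X]-1 (3,1)[.O/.X/.X/OO/.X]+0* (4,0)[.O/.X/.X/O./OX]-1
p2 X@[.O/.X/.X/OO/.X]: (0,0)[XO/.X/.X/OO/.X]-1 (1,0)[.O/XX/.X/OO/.X]+0* (2,0)[.O/.X/XX/OO/.X]+0 (4,0)[.O/.X/.X/OO/XX]+0
p3 O@[.O/XX/.X/OO/.X]: (0,0)[OO/XX/.X/OO/.X]+0* (2,0)[.O/XX/OX/OO/.X]+0 (4,0)[.O/XX/.X/OO/OX]+0
p4 X@[OO/XX/.X/OO/.X]: (2,0)[OO/XX/XX/OO/.X]+0* (4,0)[OO/XX/.X/OO/XX]+0
p5 O@[OO/XX/XX/OO/.X]: (4,0)[OO/XX/XX/OO/OX]+0*
p6 X@[OO/XX/XX/OO/OX] terminal +0; root [.O/.X/.X/O./.X] d5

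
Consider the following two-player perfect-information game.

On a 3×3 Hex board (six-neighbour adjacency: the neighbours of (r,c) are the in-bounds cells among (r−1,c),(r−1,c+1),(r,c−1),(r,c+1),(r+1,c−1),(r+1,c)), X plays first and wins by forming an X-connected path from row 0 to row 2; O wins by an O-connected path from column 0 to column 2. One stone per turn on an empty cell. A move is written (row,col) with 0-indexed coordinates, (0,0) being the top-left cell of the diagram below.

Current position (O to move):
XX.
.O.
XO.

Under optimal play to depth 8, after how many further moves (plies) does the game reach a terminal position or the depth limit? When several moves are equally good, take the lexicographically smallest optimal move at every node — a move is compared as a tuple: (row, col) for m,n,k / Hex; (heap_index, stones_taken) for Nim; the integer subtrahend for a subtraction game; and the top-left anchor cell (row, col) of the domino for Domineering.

PV length from [XX./.O./XO.]: 3 plies

p1 O@[XX./.O./XO.]: (0,2)[XXO/.O./XO.]-1 (1,0)[XX./OO./XO.]+1* (1,2)[XX./.OO/XO.]-1 (2,2)[XX./.O./XOO]-1
p2 X@[XX./OO./XO.]: (0,2)[XXX/OO./XO.]-1* (1,2)[XX./OOX/XO.]-1 (2,2)[XX./OO./XOX]-1
p3 O@[XXX/OO./XO.]: (1,2)[XXX/OOO/XO.]+1* (2,2)[XXX/OO./XOO]+1
p4 X@[XXX/OOO/XO.] terminal -1; root [XX./.O./XO.] d8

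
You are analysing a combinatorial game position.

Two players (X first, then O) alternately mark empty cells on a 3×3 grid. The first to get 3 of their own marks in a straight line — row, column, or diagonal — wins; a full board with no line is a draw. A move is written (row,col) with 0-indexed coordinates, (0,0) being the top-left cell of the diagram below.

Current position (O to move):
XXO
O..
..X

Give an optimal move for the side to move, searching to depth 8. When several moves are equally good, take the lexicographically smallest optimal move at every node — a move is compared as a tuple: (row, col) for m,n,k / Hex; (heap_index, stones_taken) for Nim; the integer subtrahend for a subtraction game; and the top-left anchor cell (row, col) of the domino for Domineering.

p1 O@[XXO/O../..X]: (1,1)[XXO/OO./..X]+1* (1,2)[XXO/O.O/..X]-1 (2,0)[XXO/O../O.X]-1 (2,1)[XXO/O../.OX]-1
p2 X@[XXO/OO./..X]: (1,2)[XXO/OOX/..X]-1* (2,0)[XXO/OO./X.X]-1 (2,1)[XXO/OO./.XX]-1
p3 O@[XXO/OOX/..X]: (2,0)[XXO/OOX/O.X]+1* (2,1)[XXO/OOX/.OX]+0
p4 X@[XXO/OOX/O.X] terminal -1; root [XXO/O../..X] d8

O's best at [XXO/O../..X]: (1,1)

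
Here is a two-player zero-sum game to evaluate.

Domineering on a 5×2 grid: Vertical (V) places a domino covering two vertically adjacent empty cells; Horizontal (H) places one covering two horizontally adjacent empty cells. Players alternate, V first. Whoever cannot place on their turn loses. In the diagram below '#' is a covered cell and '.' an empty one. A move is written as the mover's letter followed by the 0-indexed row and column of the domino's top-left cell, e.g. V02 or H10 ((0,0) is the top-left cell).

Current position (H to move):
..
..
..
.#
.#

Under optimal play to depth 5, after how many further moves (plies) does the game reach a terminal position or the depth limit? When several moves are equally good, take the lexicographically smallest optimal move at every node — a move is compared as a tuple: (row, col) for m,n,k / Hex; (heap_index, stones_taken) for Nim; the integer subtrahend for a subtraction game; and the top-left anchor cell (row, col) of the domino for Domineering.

PV length from [../../../.#/.#]: 3 plies

[../../../.#/.#] H move#1: H00:-1/##/../../.#/.#, H10:+1/../##/../.#/.#*, H20:-1/../../##/.#/.#
[../##/../.#/.#] V move#2: V20:-1/../##/#./##/.#*, V30:-1/../##/../##/##
[../##/#./##/.#] H move#3: H00:+1/##/##/#./##/.#*
[##/##/#./##/.#] end (terminal -1, V#4); searched ../../../.#/.# to 5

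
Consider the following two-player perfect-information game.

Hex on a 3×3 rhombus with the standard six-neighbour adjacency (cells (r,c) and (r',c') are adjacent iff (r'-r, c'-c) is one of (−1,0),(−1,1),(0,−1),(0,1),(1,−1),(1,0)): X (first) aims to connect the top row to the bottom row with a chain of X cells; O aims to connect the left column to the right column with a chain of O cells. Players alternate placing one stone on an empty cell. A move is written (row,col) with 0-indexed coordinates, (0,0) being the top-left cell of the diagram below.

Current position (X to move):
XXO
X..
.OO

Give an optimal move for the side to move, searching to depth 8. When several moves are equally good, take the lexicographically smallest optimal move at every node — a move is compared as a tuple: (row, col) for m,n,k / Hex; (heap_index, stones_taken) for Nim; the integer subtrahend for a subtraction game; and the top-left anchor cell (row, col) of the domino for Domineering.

X's best at [XXO/X../.OO]: (2,0)

p1 X@[XXO/X../.OO]: (1,1)[XXO/XX./.OO]-1 (1,2)[XXO/X.X/.OO]-1 (2,0)[XXO/X../XOO]+1*
p2 O@[XXO/X../XOO] terminal -1; root [XXO/X../.OO] d8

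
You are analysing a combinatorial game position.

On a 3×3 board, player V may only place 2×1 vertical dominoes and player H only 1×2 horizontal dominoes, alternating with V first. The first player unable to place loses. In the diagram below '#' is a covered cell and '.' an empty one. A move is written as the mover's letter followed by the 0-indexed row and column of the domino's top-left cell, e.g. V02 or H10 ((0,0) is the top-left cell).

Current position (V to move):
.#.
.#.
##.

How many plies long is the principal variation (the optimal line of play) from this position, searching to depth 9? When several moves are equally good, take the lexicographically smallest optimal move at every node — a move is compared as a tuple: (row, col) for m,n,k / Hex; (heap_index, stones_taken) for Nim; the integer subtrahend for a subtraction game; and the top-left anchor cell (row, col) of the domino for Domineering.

p1 V@[.#./.#./##.]: V00[##./##./##.]+1* V02[.##/.##/##.]+1 V12[.#./.##/###]+1
p2 H@[##./##./##.] terminal -1; root [.#./.#./##.] d9

PV length from [.#./.#./##.]: 1 ply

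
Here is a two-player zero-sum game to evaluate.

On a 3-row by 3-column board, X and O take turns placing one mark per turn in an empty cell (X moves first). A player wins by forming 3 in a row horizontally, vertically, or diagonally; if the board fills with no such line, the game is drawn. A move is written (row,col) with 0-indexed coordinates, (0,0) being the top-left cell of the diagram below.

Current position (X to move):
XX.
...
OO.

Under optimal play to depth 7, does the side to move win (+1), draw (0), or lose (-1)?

ply 1, X at XX./.../OO. | (0,2)=+1→XXX/.../OO.*; (1,0)=-1→XX./X../OO.; (1,1)=-1→XX./.X./OO.; (1,2)=-1→XX./..X/OO.; (2,2)=+1→XX./.../OOX
ply 2: XXX/.../OO. is terminal -1 (O); from XX./.../OO. depth 7

value(XX./.../OO., X) = +1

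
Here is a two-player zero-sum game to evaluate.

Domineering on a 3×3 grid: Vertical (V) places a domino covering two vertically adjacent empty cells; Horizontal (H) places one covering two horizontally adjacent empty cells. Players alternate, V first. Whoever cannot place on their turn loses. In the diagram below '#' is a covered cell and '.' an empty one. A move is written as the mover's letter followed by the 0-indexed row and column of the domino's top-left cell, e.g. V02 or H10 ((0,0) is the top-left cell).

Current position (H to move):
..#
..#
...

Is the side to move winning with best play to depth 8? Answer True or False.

H winning at [..#/..#/...]: True

p1 H@[..#/..#/...]: H00[###/..#/...]-1 H10[..#/###/...]+1* H20[..#/..#/##.]-1 H21[..#/..#/.##]-1
p2 V@[..#/###/...] terminal -1; root [..#/..#/...] d8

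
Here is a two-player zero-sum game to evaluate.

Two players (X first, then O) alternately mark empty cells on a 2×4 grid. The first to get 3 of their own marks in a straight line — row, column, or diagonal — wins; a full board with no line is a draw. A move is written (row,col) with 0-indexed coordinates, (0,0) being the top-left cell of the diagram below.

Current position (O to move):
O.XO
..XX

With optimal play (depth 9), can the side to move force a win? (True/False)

ply 1, O at O.XO/..XX | (0,1)=-1→OOXO/..XX; (1,0)=-1→O.XO/O.XX; (1,1)=+0→O.XO/.OXX*
ply 2, X at O.XO/.OXX | (0,1)=+0→OXXO/.OXX*; (1,0)=+0→O.XO/XOXX
ply 3, O at OXXO/.OXX | (1,0)=+0→OXXO/OOXX*
ply 4: OXXO/OOXX is terminal +0 (X); from O.XO/..XX depth 9

O winning at [O.XO/..XX]: False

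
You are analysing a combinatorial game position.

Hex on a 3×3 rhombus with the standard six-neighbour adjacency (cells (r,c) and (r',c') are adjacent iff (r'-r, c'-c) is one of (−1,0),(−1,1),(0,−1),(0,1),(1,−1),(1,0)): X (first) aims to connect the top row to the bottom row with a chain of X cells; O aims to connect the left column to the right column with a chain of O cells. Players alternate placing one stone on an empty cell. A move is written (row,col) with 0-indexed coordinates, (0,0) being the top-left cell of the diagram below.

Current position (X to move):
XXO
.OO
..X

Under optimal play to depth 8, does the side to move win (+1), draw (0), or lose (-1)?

value(XXO/.OO/..X, X) = -1

ply 1, X at XXO/.OO/..X | (1,0)=-1→XXO/XOO/..X*; (2,0)=-1→XXO/.OO/X.X; (2,1)=-1→XXO/.OO/.XX
ply 2, O at XXO/XOO/..X | (2,0)=+1→XXO/XOO/O.X*; (2,1)=-1→XXO/XOO/.OX
ply 3: XXO/XOO/O.X is terminal -1 (X); from XXO/.OO/..X depth 8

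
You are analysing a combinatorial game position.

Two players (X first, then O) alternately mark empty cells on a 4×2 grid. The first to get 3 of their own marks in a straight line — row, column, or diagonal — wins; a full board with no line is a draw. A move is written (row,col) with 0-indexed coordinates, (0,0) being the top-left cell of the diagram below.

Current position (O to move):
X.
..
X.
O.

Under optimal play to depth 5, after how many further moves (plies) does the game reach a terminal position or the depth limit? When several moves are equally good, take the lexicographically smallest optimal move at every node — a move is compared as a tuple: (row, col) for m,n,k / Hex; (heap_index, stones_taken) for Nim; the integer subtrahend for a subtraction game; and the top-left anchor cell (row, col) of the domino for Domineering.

PV length from [X./../X./O.]: 5 plies

[X./../X./O.] O move#1: (0,1):-1/XO/../X./O., (1,0):+0/X./O./X./O.*, (1,1):-1/X./.O/X./O., (2,1):-1/X./../XO/O., (3,1):-1/X./../X./OO
[X./O./X./O.] X move#2: (0,1):+0/XX/O./X./O.*, (1,1):+0/X./OX/X./O., (2,1):+0/X./O./XX/O., (3,1):+0/X./O./X./OX
[XX/O./X./O.] O move#3: (1,1):+0/XX/OO/X./O.*, (2,1):+0/XX/O./XO/O., (3,1):+0/XX/O./X./OO
[XX/OO/X./O.] X move#4: (2,1):+0/XX/OO/XX/O.*, (3,1):+0/XX/OO/X./OX
[XX/OO/XX/O.] O move#5: (3,1):+0/XX/OO/XX/OO*
[XX/OO/XX/OO] end (terminal +0, X#6); searched X./../X./O. to 5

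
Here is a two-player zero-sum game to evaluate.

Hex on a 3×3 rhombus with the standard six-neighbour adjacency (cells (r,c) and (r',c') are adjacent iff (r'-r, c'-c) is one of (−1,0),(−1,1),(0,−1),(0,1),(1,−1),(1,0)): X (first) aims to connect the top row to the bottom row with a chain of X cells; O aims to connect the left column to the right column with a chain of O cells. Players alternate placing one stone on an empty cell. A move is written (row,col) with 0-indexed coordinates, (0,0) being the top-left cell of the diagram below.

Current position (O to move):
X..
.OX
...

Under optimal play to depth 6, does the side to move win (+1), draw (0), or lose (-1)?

value(X../.OX/..., O) = +1

[X../.OX/...] O move#1: (0,1):-1/XO./.OX/..., (0,2):+1/X.O/.OX/...*, (1,0):-1/X../OOX/..., (2,0):-1/X../.OX/O.., (2,1):+1/X../.OX/.O., (2,2):+1/X../.OX/..O
[X.O/.OX/...] X move#2: (0,1):-1/XXO/.OX/...*, (1,0):-1/X.O/XOX/..., (2,0):-1/X.O/.OX/X.., (2,1):-1/X.O/.OX/.X., (2,2):-1/X.O/.OX/..X
[XXO/.OX/...] O move#3: (1,0):+1/XXO/OOX/...*, (2,0):+1/XXO/.OX/O.., (2,1):+1/XXO/.OX/.O., (2,2):+1/XXO/.OX/..O
[XXO/OOX/...] end (terminal -1, X#4); searched X../.OX/... to 6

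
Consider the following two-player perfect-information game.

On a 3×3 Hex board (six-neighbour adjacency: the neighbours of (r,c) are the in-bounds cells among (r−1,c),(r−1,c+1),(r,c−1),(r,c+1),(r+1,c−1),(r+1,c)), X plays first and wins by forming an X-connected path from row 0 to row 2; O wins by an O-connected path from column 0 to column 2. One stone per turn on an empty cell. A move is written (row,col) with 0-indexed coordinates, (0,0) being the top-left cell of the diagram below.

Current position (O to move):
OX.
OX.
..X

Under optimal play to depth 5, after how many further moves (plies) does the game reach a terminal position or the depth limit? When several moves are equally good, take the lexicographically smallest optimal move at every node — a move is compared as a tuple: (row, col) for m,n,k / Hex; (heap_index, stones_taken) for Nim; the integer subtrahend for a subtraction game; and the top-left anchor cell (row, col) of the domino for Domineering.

p1 O@[OX./OX./..X]: (0,2)[OXO/OX./..X]-1* (1,2)[OX./OXO/..X]-1 (2,0)[OX./OX./O.X]-1 (2,1)[OX./OX./.OX]-1
p2 X@[OXO/OX./..X]: (1,2)[OXO/OXX/..X]+1* (2,0)[OXO/OX./X.X]+1 (2,1)[OXO/OX./.XX]+1
p3 O@[OXO/OXX/..X] terminal -1; root [OX./OX./..X] d5

PV length from [OX./OX./..X]: 2 plies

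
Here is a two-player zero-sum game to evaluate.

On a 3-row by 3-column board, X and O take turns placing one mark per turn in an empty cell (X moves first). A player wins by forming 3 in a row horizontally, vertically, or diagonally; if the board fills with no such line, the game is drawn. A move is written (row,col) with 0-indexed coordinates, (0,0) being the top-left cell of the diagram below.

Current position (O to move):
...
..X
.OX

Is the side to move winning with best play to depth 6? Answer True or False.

[.../..X/.OX] O move#1: (0,0):-1/O../..X/.OX*, (0,1):-1/.O./..X/.OX, (0,2):-1/..O/..X/.OX, (1,0):-1/.../O.X/.OX, (1,1):-1/.../.OX/.OX, (2,0):-1/.../..X/OOX
[O../..X/.OX] X move#2: (0,1):+0/OX./..X/.OX, (0,2):+1/O.X/..X/.OX*, (1,0):+1/O../X.X/.OX, (1,1):+1/O../.XX/.OX, (2,0):+0/O../..X/XOX
[O.X/..X/.OX] end (terminal -1, O#3); searched .../..X/.OX to 6

O winning at [.../..X/.OX]: False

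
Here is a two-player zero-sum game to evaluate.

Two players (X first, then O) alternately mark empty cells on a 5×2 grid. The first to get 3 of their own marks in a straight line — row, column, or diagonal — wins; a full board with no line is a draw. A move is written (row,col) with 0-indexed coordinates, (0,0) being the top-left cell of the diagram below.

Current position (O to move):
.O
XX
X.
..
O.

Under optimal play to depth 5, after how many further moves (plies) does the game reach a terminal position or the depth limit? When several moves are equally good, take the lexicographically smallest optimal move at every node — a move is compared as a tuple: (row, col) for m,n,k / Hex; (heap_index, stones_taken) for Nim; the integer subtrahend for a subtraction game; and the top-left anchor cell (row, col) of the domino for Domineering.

PV length from [.O/XX/X./../O.]: 4 plies

p1 O@[.O/XX/X./../O.]: (0,0)[OO/XX/X./../O.]-1* (2,1)[.O/XX/XO/../O.]-1 (3,0)[.O/XX/X./O./O.]-1 (3,1)[.O/XX/X./.O/O.]-1 (4,1)[.O/XX/X./../OO]-1
p2 X@[OO/XX/X./../O.]: (2,1)[OO/XX/XX/../O.]+1* (3,0)[OO/XX/X./X./O.]+1 (3,1)[OO/XX/X./.X/O.]+1 (4,1)[OO/XX/X./../OX]+0
p3 O@[OO/XX/XX/../O.]: (3,0)[OO/XX/XX/O./O.]-1* (3,1)[OO/XX/XX/.O/O.]-1 (4,1)[OO/XX/XX/../OO]-1
p4 X@[OO/XX/XX/O./O.]: (3,1)[OO/XX/XX/OX/O.]+1* (4,1)[OO/XX/XX/O./OX]+0
p5 O@[OO/XX/XX/OX/O.] terminal -1; root [.O/XX/X./../O.] d5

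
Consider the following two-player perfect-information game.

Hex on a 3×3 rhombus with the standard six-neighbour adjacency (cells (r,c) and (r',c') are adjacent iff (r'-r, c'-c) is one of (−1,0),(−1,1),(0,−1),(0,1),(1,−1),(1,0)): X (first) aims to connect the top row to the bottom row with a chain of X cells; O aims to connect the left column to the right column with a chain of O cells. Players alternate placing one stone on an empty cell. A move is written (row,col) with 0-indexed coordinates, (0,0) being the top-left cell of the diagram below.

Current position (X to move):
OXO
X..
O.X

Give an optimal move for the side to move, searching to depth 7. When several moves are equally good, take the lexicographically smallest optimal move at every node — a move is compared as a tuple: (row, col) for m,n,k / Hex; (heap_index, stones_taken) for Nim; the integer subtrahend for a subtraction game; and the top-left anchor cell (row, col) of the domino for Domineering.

p1 X@[OXO/X../O.X]: (1,1)[OXO/XX./O.X]+1* (1,2)[OXO/X.X/O.X]-1 (2,1)[OXO/X../OXX]-1
p2 O@[OXO/XX./O.X]: (1,2)[OXO/XXO/O.X]-1* (2,1)[OXO/XX./OOX]-1
p3 X@[OXO/XXO/O.X]: (2,1)[OXO/XXO/OXX]+1*
p4 O@[OXO/XXO/OXX] terminal -1; root [OXO/X../O.X] d7

X's best at [OXO/X../O.X]: (1,1)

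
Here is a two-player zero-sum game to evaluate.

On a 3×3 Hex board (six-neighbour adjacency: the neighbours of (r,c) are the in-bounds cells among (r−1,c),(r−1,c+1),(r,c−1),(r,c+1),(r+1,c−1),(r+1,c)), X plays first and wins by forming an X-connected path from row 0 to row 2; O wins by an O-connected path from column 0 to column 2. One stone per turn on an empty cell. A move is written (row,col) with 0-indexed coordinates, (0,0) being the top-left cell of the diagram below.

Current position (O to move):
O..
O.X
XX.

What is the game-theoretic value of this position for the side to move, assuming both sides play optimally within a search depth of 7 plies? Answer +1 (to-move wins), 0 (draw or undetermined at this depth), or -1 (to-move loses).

value(O../O.X/XX., O) = +1

p1 O@[O../O.X/XX.]: (0,1)[OO./O.X/XX.]-1 (0,2)[O.O/O.X/XX.]+1* (1,1)[O../OOX/XX.]-1 (2,2)[O../O.X/XXO]-1
p2 X@[O.O/O.X/XX.]: (0,1)[OXO/O.X/XX.]-1* (1,1)[O.O/OXX/XX.]-1 (2,2)[O.O/O.X/XXX]-1
p3 O@[OXO/O.X/XX.]: (1,1)[OXO/OOX/XX.]+1* (2,2)[OXO/O.X/XXO]-1
p4 X@[OXO/OOX/XX.] terminal -1; root [O../O.X/XX.] d7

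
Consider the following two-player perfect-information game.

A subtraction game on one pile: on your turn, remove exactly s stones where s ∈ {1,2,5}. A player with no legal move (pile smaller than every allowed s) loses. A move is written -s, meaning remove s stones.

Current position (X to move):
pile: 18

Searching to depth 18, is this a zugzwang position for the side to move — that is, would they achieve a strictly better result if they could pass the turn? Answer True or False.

[18] X move#1: -1:-1/17*, -2:-1/16, -5:-1/13
[17] O move#2: -1:-1/16, -2:+1/15*, -5:+1/12
[15] X move#3: -1:-1/14*, -2:-1/13, -5:-1/10
[14] O move#4: -1:-1/13, -2:+1/12*, -5:+1/9
[12] X move#5: -1:-1/11*, -2:-1/10, -5:-1/7
[11] O move#6: -1:-1/10, -2:+1/9*, -5:+1/6
[9] X move#7: -1:-1/8*, -2:-1/7, -5:-1/4
[8] O move#8: -1:-1/7, -2:+1/6*, -5:+1/3
[6] X move#9: -1:-1/5*, -2:-1/4, -5:-1/1
[5] O move#10: -1:-1/4, -2:+1/3*, -5:+1/0
[3] X move#11: -1:-1/2*, -2:-1/1
[2] O move#12: -1:-1/1, -2:+1/0*
[0] end (terminal -1, X#13); searched 18 to 18
if X skipped the turn, O would face:
~ [18] O move#1: -1:-1/17*, -2:-1/16, -5:-1/13
~ [17] X move#2: -1:-1/16, -2:+1/15*, -5:+1/12
~ [15] O move#3: -1:-1/14*, -2:-1/13, -5:-1/10
~ [14] X move#4: -1:-1/13, -2:+1/12*, -5:+1/9
~ [12] O move#5: -1:-1/11*, -2:-1/10, -5:-1/7
~ [11] X move#6: -1:-1/10, -2:+1/9*, -5:+1/6
~ [9] O move#7: -1:-1/8*, -2:-1/7, -5:-1/4
~ [8] X move#8: -1:-1/7, -2:+1/6*, -5:+1/3
~ [6] O move#9: -1:-1/5*, -2:-1/4, -5:-1/1
~ [5] X move#10: -1:-1/4, -2:+1/3*, -5:+1/0
~ [3] O move#11: -1:-1/2*, -2:-1/1
~ [2] X move#12: -1:-1/1, -2:+1/0*
~ [0] end (terminal -1, O#13); searched 18 to 18
compare (X): move=-1 vs pass=+1

zugzwang(18, X) = True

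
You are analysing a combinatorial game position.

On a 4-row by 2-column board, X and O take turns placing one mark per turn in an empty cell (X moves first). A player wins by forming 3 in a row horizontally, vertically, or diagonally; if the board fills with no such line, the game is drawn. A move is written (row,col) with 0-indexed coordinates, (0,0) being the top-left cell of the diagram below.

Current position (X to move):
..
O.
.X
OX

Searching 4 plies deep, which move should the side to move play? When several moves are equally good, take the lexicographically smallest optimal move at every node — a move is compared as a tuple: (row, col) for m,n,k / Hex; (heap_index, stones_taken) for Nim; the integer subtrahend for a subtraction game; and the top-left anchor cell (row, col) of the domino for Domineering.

X's best at [../O./.X/OX]: (1,1)

ply 1, X at ../O./.X/OX | (0,0)=-1→X./O./.X/OX; (0,1)=-1→.X/O./.X/OX; (1,1)=+1→../OX/.X/OX*; (2,0)=+0→../O./XX/OX
ply 2: ../OX/.X/OX is terminal -1 (O); from ../O./.X/OX depth 4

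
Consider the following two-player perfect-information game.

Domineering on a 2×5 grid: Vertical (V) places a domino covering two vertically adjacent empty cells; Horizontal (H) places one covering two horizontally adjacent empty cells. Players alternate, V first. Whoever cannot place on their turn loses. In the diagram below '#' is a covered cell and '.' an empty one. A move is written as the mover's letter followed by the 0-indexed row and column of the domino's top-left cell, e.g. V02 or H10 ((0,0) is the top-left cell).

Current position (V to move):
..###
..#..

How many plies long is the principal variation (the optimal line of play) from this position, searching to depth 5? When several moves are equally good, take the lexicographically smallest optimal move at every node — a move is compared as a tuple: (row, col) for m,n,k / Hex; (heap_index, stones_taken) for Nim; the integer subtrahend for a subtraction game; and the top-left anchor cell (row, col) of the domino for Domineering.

p1 V@[..###/..#..]: V00[#.###/#.#..]+1* V01[.####/.##..]+1
p2 H@[#.###/#.#..]: H13[#.###/#.###]-1*
p3 V@[#.###/#.###]: V01[#####/#####]+1*
p4 H@[#####/#####] terminal -1; root [..###/..#..] d5

PV length from [..###/..#..]: 3 plies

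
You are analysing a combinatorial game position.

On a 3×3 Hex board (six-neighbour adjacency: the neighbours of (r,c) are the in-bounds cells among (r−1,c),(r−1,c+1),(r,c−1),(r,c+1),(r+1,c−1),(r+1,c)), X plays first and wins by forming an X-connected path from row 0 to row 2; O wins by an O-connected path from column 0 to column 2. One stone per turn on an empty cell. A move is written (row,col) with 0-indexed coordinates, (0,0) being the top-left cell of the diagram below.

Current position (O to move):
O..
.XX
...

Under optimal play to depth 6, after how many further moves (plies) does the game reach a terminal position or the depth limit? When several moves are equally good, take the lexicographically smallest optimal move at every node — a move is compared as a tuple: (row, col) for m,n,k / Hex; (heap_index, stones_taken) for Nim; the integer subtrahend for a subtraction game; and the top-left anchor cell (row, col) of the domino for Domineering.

[O../.XX/...] O move#1: (0,1):-1/OO./.XX/...*, (0,2):-1/O.O/.XX/..., (1,0):-1/O../OXX/..., (2,0):-1/O../.XX/O.., (2,1):-1/O../.XX/.O., (2,2):-1/O../.XX/..O
[OO./.XX/...] X move#2: (0,2):+1/OOX/.XX/...*, (1,0):-1/OO./XXX/..., (2,0):-1/OO./.XX/X.., (2,1):-1/OO./.XX/.X., (2,2):-1/OO./.XX/..X
[OOX/.XX/...] O move#3: (1,0):-1/OOX/OXX/...*, (2,0):-1/OOX/.XX/O.., (2,1):-1/OOX/.XX/.O., (2,2):-1/OOX/.XX/..O
[OOX/OXX/...] X move#4: (2,0):+1/OOX/OXX/X..*, (2,1):+1/OOX/OXX/.X., (2,2):+1/OOX/OXX/..X
[OOX/OXX/X..] end (terminal -1, O#5); searched O../.XX/... to 6

PV length from [O../.XX/...]: 4 plies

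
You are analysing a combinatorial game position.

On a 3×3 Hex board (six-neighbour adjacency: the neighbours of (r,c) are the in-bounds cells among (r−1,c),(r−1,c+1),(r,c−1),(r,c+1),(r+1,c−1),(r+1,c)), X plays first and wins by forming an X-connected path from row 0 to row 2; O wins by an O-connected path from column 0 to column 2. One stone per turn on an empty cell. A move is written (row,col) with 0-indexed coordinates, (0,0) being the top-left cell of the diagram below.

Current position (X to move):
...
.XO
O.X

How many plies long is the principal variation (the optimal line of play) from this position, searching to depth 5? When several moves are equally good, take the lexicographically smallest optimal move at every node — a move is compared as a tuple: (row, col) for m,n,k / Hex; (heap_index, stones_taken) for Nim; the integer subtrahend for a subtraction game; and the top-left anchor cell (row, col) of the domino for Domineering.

p1 X@[.../.XO/O.X]: (0,0)[X../.XO/O.X]-1 (0,1)[.X./.XO/O.X]-1 (0,2)[..X/.XO/O.X]-1 (1,0)[.../XXO/O.X]-1 (2,1)[.../.XO/OXX]+1*
p2 O@[.../.XO/OXX]: (0,0)[O../.XO/OXX]-1* (0,1)[.O./.XO/OXX]-1 (0,2)[..O/.XO/OXX]-1 (1,0)[.../OXO/OXX]-1
p3 X@[O../.XO/OXX]: (0,1)[OX./.XO/OXX]+1* (0,2)[O.X/.XO/OXX]+1 (1,0)[O../XXO/OXX]+1
p4 O@[OX./.XO/OXX] terminal -1; root [.../.XO/O.X] d5

PV length from [.../.XO/O.X]: 3 plies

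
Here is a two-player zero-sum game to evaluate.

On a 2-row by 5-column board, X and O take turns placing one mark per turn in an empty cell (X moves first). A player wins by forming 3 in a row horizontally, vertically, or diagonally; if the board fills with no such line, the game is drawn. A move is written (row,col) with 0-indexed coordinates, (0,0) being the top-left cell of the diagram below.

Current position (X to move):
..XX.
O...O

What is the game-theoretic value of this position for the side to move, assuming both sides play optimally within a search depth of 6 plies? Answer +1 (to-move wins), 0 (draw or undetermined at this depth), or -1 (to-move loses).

p1 X@[..XX./O...O]: (0,0)[X.XX./O...O]+1* (0,1)[.XXX./O...O]+1 (0,4)[..XXX/O...O]+1 (1,1)[..XX./OX..O]+1 (1,2)[..XX./O.X.O]+1 (1,3)[..XX./O..XO]+1
p2 O@[X.XX./O...O]: (0,1)[XOXX./O...O]-1* (0,4)[X.XXO/O...O]-1 (1,1)[X.XX./OO..O]-1 (1,2)[X.XX./O.O.O]-1 (1,3)[X.XX./O..OO]-1
p3 X@[XOXX./O...O]: (0,4)[XOXXX/O...O]+1* (1,1)[XOXX./OX..O]+0 (1,2)[XOXX./O.X.O]+0 (1,3)[XOXX./O..XO]+0
p4 O@[XOXXX/O...O] terminal -1; root [..XX./O...O] d6

value(..XX./O...O, X) = +1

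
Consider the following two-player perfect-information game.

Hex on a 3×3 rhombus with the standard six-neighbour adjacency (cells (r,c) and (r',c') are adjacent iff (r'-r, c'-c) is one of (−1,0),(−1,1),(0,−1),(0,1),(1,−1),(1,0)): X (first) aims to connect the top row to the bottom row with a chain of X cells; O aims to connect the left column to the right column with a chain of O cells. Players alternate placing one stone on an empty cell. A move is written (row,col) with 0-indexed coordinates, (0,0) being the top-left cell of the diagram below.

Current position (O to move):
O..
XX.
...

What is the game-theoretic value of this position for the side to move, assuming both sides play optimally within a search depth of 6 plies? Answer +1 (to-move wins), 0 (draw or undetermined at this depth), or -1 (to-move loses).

ply 1, O at O../XX./... | (0,1)=-1→OO./XX./...*; (0,2)=-1→O.O/XX./...; (1,2)=-1→O../XXO/...; (2,0)=-1→O../XX./O..; (2,1)=-1→O../XX./.O.; (2,2)=-1→O../XX./..O
ply 2, X at OO./XX./... | (0,2)=+1→OOX/XX./...*; (1,2)=-1→OO./XXX/...; (2,0)=-1→OO./XX./X..; (2,1)=-1→OO./XX./.X.; (2,2)=-1→OO./XX./..X
ply 3, O at OOX/XX./... | (1,2)=-1→OOX/XXO/...*; (2,0)=-1→OOX/XX./O..; (2,1)=-1→OOX/XX./.O.; (2,2)=-1→OOX/XX./..O
ply 4, X at OOX/XXO/... | (2,0)=+1→OOX/XXO/X..*; (2,1)=+1→OOX/XXO/.X.; (2,2)=+1→OOX/XXO/..X
ply 5: OOX/XXO/X.. is terminal -1 (O); from O../XX./... depth 6

value(O../XX./..., O) = -1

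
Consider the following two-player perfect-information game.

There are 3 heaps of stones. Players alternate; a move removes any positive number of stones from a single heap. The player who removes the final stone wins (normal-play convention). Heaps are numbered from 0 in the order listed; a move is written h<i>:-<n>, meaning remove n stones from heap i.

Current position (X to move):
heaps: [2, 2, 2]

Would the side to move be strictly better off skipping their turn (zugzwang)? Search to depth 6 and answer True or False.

zugzwang((2,2,2), X) = False

p1 X@[(2,2,2)]: h0:-1[(1,2,2)]-1 h0:-2[(0,2,2)]+1* h1:-1[(2,1,2)]-1 h1:-2[(2,0,2)]+1 h2:-1[(2,2,1)]-1 h2:-2[(2,2,0)]+1
p2 O@[(0,2,2)]: h1:-1[(0,1,2)]-1* h1:-2[(0,0,2)]-1 h2:-1[(0,2,1)]-1 h2:-2[(0,2,0)]-1
p3 X@[(0,1,2)]: h1:-1[(0,0,2)]-1 h2:-1[(0,1,1)]+1* h2:-2[(0,1,0)]-1
p4 O@[(0,1,1)]: h1:-1[(0,0,1)]-1* h2:-1[(0,1,0)]-1
p5 X@[(0,0,1)]: h2:-1[(0,0,0)]+1*
p6 O@[(0,0,0)] terminal -1; root [(2,2,2)] d6
pass branch (O moves first from the same position):
  | p1 O@[(2,2,2)]: h0:-1[(1,2,2)]-1 h0:-2[(0,2,2)]+1* h1:-1[(2,1,2)]-1 h1:-2[(2,0,2)]+1 h2:-1[(2,2,1)]-1 h2:-2[(2,2,0)]+1
  | p2 X@[(0,2,2)]: h1:-1[(0,1,2)]-1* h1:-2[(0,0,2)]-1 h2:-1[(0,2,1)]-1 h2:-2[(0,2,0)]-1
  | p3 O@[(0,1,2)]: h1:-1[(0,0,2)]-1 h2:-1[(0,1,1)]+1* h2:-2[(0,1,0)]-1
  | p4 X@[(0,1,1)]: h1:-1[(0,0,1)]-1* h2:-1[(0,1,0)]-1
  | p5 O@[(0,0,1)]: h2:-1[(0,0,0)]+1*
  | p6 X@[(0,0,0)] terminal -1; root [(2,2,2)] d6
X moving scores +1; X passing scores -1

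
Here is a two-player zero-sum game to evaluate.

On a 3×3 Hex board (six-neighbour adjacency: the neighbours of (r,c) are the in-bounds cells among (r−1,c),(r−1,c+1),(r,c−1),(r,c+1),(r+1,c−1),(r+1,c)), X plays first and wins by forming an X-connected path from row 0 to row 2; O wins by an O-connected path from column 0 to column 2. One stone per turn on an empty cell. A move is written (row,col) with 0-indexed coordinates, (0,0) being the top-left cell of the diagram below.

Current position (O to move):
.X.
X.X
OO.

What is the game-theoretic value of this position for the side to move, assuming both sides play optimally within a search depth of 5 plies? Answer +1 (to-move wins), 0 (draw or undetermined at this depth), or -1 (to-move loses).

ply 1, O at .X./X.X/OO. | (0,0)=-1→OX./X.X/OO.; (0,2)=+1→.XO/X.X/OO.*; (1,1)=+1→.X./XOX/OO.; (2,2)=+1→.X./X.X/OOO
ply 2, X at .XO/X.X/OO. | (0,0)=-1→XXO/X.X/OO.*; (1,1)=-1→.XO/XXX/OO.; (2,2)=-1→.XO/X.X/OOX
ply 3, O at XXO/X.X/OO. | (1,1)=+1→XXO/XOX/OO.*; (2,2)=+1→XXO/X.X/OOO
ply 4: XXO/XOX/OO. is terminal -1 (X); from .X./X.X/OO. depth 5

value(.X./X.X/OO., O) = +1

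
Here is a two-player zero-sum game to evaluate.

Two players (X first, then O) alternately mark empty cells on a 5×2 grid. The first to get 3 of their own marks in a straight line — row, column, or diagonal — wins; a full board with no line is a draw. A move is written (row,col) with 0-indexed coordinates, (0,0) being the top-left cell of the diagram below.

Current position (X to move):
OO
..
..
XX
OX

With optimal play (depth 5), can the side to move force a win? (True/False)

[OO/../../XX/OX] X move#1: (1,0):+1/OO/X./../XX/OX*, (1,1):+0/OO/.X/../XX/OX, (2,0):+1/OO/../X./XX/OX, (2,1):+1/OO/../.X/XX/OX
[OO/X./../XX/OX] O move#2: (1,1):-1/OO/XO/../XX/OX*, (2,0):-1/OO/X./O./XX/OX, (2,1):-1/OO/X./.O/XX/OX
[OO/XO/../XX/OX] X move#3: (2,0):+1/OO/XO/X./XX/OX*, (2,1):+1/OO/XO/.X/XX/OX
[OO/XO/X./XX/OX] end (terminal -1, O#4); searched OO/../../XX/OX to 5

X winning at [OO/../../XX/OX]: True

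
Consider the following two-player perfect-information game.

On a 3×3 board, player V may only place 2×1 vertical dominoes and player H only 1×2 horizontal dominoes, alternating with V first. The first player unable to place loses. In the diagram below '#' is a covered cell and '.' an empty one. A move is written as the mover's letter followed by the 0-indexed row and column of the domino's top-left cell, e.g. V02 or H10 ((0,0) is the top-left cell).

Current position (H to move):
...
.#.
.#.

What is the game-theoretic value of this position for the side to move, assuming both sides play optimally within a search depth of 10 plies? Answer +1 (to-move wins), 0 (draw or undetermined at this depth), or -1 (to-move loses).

value(.../.#./.#., H) = -1

ply 1, H at .../.#./.#. | H00=-1→##./.#./.#.*; H01=-1→.##/.#./.#.
ply 2, V at ##./.#./.#. | V02=+1→###/.##/.#.*; V10=+1→##./##./##.; V12=+1→##./.##/.##
ply 3: ###/.##/.#. is terminal -1 (H); from .../.#./.#. depth 10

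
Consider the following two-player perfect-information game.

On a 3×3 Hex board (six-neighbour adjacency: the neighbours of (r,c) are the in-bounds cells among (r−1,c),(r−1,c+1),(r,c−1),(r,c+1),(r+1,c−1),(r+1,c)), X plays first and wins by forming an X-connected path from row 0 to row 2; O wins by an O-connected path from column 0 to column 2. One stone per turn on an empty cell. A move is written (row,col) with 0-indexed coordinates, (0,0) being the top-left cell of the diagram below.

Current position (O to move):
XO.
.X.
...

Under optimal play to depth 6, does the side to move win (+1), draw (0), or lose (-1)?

ply 1, O at XO./.X./... | (0,2)=-1→XOO/.X./...*; (1,0)=-1→XO./OX./...; (1,2)=-1→XO./.XO/...; (2,0)=-1→XO./.X./O..; (2,1)=-1→XO./.X./.O.; (2,2)=-1→XO./.X./..O
ply 2, X at XOO/.X./... | (1,0)=+1→XOO/XX./...*; (1,2)=-1→XOO/.XX/...; (2,0)=-1→XOO/.X./X..; (2,1)=-1→XOO/.X./.X.; (2,2)=-1→XOO/.X./..X
ply 3, O at XOO/XX./... | (1,2)=-1→XOO/XXO/...*; (2,0)=-1→XOO/XX./O..; (2,1)=-1→XOO/XX./.O.; (2,2)=-1→XOO/XX./..O
ply 4, X at XOO/XXO/... | (2,0)=+1→XOO/XXO/X..*; (2,1)=+1→XOO/XXO/.X.; (2,2)=+1→XOO/XXO/..X
ply 5: XOO/XXO/X.. is terminal -1 (O); from XO./.X./... depth 6

value(XO./.X./..., O) = -1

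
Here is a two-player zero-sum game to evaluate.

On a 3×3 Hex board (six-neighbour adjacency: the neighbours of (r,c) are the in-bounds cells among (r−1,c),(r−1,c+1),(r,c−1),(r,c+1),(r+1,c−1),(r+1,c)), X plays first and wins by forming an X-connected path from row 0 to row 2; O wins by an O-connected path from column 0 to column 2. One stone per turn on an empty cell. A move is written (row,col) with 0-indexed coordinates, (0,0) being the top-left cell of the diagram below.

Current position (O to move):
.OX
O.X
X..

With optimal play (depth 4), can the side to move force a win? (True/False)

[.OX/O.X/X..] O move#1: (0,0):-1/OOX/O.X/X..*, (1,1):-1/.OX/OOX/X.., (2,1):-1/.OX/O.X/XO., (2,2):-1/.OX/O.X/X.O
[OOX/O.X/X..] X move#2: (1,1):+1/OOX/OXX/X..*, (2,1):+1/OOX/O.X/XX., (2,2):+1/OOX/O.X/X.X
[OOX/OXX/X..] end (terminal -1, O#3); searched .OX/O.X/X.. to 4

O winning at [.OX/O.X/X..]: False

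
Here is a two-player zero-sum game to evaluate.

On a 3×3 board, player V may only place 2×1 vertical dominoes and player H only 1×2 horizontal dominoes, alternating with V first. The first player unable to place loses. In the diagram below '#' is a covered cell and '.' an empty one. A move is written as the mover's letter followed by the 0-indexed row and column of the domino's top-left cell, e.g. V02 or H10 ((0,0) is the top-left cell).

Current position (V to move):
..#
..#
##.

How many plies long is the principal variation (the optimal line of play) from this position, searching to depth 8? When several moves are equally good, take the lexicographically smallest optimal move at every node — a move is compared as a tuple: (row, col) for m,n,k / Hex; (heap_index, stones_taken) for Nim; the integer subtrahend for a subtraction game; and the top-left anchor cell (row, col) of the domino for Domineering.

ply 1, V at ..#/..#/##. | V00=+1→#.#/#.#/##.*; V01=+1→.##/.##/##.
ply 2: #.#/#.#/##. is terminal -1 (H); from ..#/..#/##. depth 8

PV length from [..#/..#/##.]: 1 ply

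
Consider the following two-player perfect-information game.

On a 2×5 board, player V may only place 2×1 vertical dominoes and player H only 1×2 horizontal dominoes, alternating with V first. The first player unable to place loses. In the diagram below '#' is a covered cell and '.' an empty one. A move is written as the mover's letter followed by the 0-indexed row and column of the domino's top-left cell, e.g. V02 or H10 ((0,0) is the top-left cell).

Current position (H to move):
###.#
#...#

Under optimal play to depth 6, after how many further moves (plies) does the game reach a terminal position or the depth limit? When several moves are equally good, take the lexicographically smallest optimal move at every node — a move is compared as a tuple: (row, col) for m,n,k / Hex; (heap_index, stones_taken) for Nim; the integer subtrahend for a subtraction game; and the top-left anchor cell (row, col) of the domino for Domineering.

ply 1, H at ###.#/#...# | H11=-1→###.#/###.#; H12=+1→###.#/#.###*
ply 2: ###.#/#.### is terminal -1 (V); from ###.#/#...# depth 6

PV length from [###.#/#...#]: 1 ply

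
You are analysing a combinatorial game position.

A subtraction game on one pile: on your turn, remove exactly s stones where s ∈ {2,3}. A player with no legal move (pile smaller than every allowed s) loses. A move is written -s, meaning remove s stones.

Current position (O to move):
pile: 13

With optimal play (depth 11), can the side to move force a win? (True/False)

p1 O@[13]: -2[11]+1* -3[10]+1
p2 X@[11]: -2[9]-1* -3[8]-1
p3 O@[9]: -2[7]-1 -3[6]+1*
p4 X@[6]: -2[4]-1* -3[3]-1
p5 O@[4]: -2[2]-1 -3[1]+1*
p6 X@[1] terminal -1; root [13] d11

O winning at [13]: True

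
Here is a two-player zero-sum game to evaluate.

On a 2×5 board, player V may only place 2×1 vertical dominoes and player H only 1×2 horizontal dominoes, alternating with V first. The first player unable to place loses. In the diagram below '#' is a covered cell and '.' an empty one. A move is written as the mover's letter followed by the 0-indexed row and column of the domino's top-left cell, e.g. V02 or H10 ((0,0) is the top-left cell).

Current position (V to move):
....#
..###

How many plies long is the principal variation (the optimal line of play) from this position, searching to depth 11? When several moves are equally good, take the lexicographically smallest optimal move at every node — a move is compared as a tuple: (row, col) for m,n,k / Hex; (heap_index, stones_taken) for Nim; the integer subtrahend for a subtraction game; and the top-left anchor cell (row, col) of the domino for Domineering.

ply 1, V at ....#/..### | V00=-1→#...#/#.###; V01=+1→.#..#/.####*
ply 2, H at .#..#/.#### | H02=-1→.####/.####*
ply 3, V at .####/.#### | V00=+1→#####/#####*
ply 4: #####/##### is terminal -1 (H); from ....#/..### depth 11

PV length from [....#/..###]: 3 plies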